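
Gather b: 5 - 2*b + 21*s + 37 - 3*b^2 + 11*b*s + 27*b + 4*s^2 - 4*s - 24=-3*b^2 + b*(11*s + 25) + 4*s^2 + 17*s + 18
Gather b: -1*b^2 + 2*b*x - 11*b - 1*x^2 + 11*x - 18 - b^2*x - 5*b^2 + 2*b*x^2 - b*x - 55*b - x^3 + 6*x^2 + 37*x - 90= b^2*(-x - 6) + b*(2*x^2 + x - 66) - x^3 + 5*x^2 + 48*x - 108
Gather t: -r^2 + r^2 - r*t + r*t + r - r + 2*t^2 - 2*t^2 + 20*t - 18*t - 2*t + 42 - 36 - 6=0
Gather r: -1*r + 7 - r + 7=14 - 2*r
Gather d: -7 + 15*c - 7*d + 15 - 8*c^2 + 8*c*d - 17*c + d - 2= -8*c^2 - 2*c + d*(8*c - 6) + 6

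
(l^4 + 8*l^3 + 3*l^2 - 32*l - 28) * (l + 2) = l^5 + 10*l^4 + 19*l^3 - 26*l^2 - 92*l - 56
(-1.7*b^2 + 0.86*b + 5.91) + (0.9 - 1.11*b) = -1.7*b^2 - 0.25*b + 6.81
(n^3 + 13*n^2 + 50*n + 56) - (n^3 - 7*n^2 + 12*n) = 20*n^2 + 38*n + 56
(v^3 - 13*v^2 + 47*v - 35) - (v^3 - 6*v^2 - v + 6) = -7*v^2 + 48*v - 41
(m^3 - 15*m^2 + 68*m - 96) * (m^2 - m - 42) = m^5 - 16*m^4 + 41*m^3 + 466*m^2 - 2760*m + 4032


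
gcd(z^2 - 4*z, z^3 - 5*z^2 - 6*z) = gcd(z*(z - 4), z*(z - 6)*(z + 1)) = z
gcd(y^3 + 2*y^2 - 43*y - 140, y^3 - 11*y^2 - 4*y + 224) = y^2 - 3*y - 28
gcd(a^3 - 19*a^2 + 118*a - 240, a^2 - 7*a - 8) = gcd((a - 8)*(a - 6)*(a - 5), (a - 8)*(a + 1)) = a - 8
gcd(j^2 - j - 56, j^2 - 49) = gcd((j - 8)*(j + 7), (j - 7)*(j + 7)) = j + 7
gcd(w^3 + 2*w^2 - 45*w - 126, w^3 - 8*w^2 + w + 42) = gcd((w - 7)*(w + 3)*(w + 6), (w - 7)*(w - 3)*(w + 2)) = w - 7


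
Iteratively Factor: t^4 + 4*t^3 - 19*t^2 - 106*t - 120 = (t + 3)*(t^3 + t^2 - 22*t - 40) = (t + 3)*(t + 4)*(t^2 - 3*t - 10) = (t - 5)*(t + 3)*(t + 4)*(t + 2)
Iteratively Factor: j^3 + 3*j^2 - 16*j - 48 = (j + 3)*(j^2 - 16) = (j + 3)*(j + 4)*(j - 4)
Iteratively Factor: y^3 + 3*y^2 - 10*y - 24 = (y + 4)*(y^2 - y - 6) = (y + 2)*(y + 4)*(y - 3)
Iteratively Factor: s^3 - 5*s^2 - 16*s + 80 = (s - 5)*(s^2 - 16) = (s - 5)*(s + 4)*(s - 4)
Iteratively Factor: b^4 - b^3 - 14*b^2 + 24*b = (b + 4)*(b^3 - 5*b^2 + 6*b) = (b - 2)*(b + 4)*(b^2 - 3*b) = b*(b - 2)*(b + 4)*(b - 3)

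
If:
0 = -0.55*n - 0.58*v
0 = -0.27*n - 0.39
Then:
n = -1.44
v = 1.37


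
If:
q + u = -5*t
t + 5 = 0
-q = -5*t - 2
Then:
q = -23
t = -5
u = 48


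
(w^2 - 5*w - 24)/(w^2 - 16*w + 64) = (w + 3)/(w - 8)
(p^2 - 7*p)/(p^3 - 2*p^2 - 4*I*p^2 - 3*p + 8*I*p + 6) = p*(p - 7)/(p^3 - 2*p^2*(1 + 2*I) + p*(-3 + 8*I) + 6)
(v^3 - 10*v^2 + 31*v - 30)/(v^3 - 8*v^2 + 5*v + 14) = (v^2 - 8*v + 15)/(v^2 - 6*v - 7)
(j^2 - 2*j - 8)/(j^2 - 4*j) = (j + 2)/j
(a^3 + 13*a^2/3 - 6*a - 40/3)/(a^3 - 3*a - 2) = (3*a^2 + 19*a + 20)/(3*(a^2 + 2*a + 1))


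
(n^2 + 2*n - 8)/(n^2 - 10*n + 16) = (n + 4)/(n - 8)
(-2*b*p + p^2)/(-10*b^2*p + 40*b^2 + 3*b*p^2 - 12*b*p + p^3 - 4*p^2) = p/(5*b*p - 20*b + p^2 - 4*p)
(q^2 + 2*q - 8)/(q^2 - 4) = (q + 4)/(q + 2)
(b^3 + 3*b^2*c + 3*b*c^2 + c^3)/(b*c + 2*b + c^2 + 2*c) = (b^2 + 2*b*c + c^2)/(c + 2)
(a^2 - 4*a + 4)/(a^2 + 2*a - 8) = (a - 2)/(a + 4)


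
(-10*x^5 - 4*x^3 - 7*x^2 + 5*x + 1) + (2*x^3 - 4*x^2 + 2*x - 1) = -10*x^5 - 2*x^3 - 11*x^2 + 7*x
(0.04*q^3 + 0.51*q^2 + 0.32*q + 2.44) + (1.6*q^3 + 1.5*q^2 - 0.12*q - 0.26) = 1.64*q^3 + 2.01*q^2 + 0.2*q + 2.18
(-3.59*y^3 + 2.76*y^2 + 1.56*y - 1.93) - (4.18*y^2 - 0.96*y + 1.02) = -3.59*y^3 - 1.42*y^2 + 2.52*y - 2.95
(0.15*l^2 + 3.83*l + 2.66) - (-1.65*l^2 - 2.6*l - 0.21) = 1.8*l^2 + 6.43*l + 2.87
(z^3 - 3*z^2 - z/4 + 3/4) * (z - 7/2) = z^4 - 13*z^3/2 + 41*z^2/4 + 13*z/8 - 21/8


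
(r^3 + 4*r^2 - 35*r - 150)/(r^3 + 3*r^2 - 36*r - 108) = (r^2 + 10*r + 25)/(r^2 + 9*r + 18)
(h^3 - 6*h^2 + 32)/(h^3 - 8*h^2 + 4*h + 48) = (h - 4)/(h - 6)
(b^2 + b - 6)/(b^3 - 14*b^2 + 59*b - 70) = (b + 3)/(b^2 - 12*b + 35)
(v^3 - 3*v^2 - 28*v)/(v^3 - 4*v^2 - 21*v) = (v + 4)/(v + 3)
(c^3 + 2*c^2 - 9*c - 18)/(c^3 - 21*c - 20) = (-c^3 - 2*c^2 + 9*c + 18)/(-c^3 + 21*c + 20)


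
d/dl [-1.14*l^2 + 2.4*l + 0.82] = 2.4 - 2.28*l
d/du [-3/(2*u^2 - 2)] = 3*u/(u^2 - 1)^2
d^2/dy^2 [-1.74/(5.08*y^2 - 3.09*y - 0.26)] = (-89.806272*y^2 + 54.626256*y + 1.74*(10.16*y - 3.09)*(20.32*y - 6.18) + 4.596384)/(-5.08*y^2 + 3.09*y + 0.26)^3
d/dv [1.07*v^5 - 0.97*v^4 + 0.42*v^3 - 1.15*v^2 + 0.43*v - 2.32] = 5.35*v^4 - 3.88*v^3 + 1.26*v^2 - 2.3*v + 0.43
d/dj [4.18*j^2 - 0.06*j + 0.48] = 8.36*j - 0.06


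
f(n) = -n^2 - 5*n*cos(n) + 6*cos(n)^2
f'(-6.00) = -4.40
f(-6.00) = -1.66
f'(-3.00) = 11.39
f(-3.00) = -17.97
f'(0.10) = -6.32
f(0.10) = 5.43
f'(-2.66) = 10.99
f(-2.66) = -14.15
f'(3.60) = -15.44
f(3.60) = 8.01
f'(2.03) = 12.02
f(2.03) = 1.56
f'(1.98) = 11.49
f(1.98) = 0.97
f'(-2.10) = 10.56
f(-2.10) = -8.18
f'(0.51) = -9.25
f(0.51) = 2.08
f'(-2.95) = 11.37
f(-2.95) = -17.40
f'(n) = 5*n*sin(n) - 2*n - 12*sin(n)*cos(n) - 5*cos(n)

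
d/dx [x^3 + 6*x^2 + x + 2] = 3*x^2 + 12*x + 1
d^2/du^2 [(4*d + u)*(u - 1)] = 2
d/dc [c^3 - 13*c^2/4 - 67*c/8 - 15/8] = 3*c^2 - 13*c/2 - 67/8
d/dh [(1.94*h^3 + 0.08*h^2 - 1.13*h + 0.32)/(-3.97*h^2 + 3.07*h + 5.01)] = (-7.7018*h^4 + 11.9116*h^3 + 24.9177*h^2 + 3.3424*h - 6.6437)/(15.7609*h^4 - 24.3758*h^3 - 30.3545*h^2 + 30.7614*h + 25.1001)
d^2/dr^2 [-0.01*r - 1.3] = 0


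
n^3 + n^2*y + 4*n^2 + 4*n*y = n*(n + 4)*(n + y)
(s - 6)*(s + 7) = s^2 + s - 42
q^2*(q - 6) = q^3 - 6*q^2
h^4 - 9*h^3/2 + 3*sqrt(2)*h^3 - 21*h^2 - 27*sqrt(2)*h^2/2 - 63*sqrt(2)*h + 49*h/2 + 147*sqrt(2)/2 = (h - 7)*(h - 1)*(h + 7/2)*(h + 3*sqrt(2))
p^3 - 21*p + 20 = (p - 4)*(p - 1)*(p + 5)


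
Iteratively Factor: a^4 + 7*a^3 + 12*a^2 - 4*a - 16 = (a + 2)*(a^3 + 5*a^2 + 2*a - 8) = (a + 2)^2*(a^2 + 3*a - 4) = (a + 2)^2*(a + 4)*(a - 1)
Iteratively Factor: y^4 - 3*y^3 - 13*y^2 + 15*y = (y - 1)*(y^3 - 2*y^2 - 15*y) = y*(y - 1)*(y^2 - 2*y - 15) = y*(y - 1)*(y + 3)*(y - 5)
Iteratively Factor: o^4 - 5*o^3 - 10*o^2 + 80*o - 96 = (o - 4)*(o^3 - o^2 - 14*o + 24) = (o - 4)*(o - 3)*(o^2 + 2*o - 8) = (o - 4)*(o - 3)*(o - 2)*(o + 4)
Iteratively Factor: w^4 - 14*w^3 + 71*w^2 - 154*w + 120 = (w - 3)*(w^3 - 11*w^2 + 38*w - 40) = (w - 4)*(w - 3)*(w^2 - 7*w + 10) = (w - 5)*(w - 4)*(w - 3)*(w - 2)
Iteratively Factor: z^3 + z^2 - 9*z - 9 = (z - 3)*(z^2 + 4*z + 3) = (z - 3)*(z + 1)*(z + 3)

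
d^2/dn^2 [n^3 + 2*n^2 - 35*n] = 6*n + 4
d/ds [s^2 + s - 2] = 2*s + 1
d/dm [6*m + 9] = 6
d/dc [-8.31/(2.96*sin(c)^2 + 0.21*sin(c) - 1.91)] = (49.1952*sin(c) + 1.7451)*cos(c)/(2.96*sin(c)^2 + 0.21*sin(c) - 1.91)^2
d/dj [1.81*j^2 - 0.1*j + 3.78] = 3.62*j - 0.1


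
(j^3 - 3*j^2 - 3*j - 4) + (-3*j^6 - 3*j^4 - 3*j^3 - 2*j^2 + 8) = -3*j^6 - 3*j^4 - 2*j^3 - 5*j^2 - 3*j + 4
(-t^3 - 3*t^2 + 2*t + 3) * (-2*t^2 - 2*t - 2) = 2*t^5 + 8*t^4 + 4*t^3 - 4*t^2 - 10*t - 6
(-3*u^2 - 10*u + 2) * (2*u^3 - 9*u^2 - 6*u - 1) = -6*u^5 + 7*u^4 + 112*u^3 + 45*u^2 - 2*u - 2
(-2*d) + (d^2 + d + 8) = d^2 - d + 8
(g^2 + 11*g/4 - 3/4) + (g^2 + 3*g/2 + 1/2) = 2*g^2 + 17*g/4 - 1/4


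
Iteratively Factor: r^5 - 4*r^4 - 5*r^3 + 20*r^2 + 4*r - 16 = (r - 4)*(r^4 - 5*r^2 + 4) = (r - 4)*(r - 1)*(r^3 + r^2 - 4*r - 4) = (r - 4)*(r - 1)*(r + 1)*(r^2 - 4) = (r - 4)*(r - 1)*(r + 1)*(r + 2)*(r - 2)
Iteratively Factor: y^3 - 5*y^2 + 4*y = (y - 1)*(y^2 - 4*y) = (y - 4)*(y - 1)*(y)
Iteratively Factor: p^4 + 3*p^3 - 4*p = (p - 1)*(p^3 + 4*p^2 + 4*p) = p*(p - 1)*(p^2 + 4*p + 4) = p*(p - 1)*(p + 2)*(p + 2)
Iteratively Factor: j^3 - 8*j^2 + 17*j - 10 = (j - 2)*(j^2 - 6*j + 5) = (j - 2)*(j - 1)*(j - 5)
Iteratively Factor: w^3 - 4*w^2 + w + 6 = (w - 3)*(w^2 - w - 2) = (w - 3)*(w - 2)*(w + 1)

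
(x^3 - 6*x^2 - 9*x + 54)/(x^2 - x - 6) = (x^2 - 3*x - 18)/(x + 2)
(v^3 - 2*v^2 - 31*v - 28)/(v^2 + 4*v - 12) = (v^3 - 2*v^2 - 31*v - 28)/(v^2 + 4*v - 12)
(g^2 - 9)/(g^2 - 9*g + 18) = (g + 3)/(g - 6)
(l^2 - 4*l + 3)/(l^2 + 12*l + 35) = (l^2 - 4*l + 3)/(l^2 + 12*l + 35)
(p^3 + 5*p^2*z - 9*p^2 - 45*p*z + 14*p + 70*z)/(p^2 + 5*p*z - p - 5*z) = (p^2 - 9*p + 14)/(p - 1)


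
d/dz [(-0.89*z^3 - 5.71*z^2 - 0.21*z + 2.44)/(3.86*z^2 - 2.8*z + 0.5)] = (-3.4354*z^4 + 4.984*z^3 + 15.4636*z^2 - 24.5468*z + 6.727)/(14.8996*z^4 - 21.616*z^3 + 11.7*z^2 - 2.8*z + 0.25)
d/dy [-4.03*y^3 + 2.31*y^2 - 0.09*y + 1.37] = -12.09*y^2 + 4.62*y - 0.09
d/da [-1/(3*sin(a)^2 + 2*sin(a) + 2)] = 2*(3*sin(a) + 1)*cos(a)/(3*sin(a)^2 + 2*sin(a) + 2)^2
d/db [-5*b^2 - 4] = -10*b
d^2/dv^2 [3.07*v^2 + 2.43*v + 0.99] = 6.14000000000000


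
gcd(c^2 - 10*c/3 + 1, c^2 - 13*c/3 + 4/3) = c - 1/3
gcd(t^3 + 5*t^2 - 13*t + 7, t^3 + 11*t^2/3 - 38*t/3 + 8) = t - 1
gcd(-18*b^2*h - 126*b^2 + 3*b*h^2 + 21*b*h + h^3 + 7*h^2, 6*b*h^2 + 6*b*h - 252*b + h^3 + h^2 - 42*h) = 6*b*h + 42*b + h^2 + 7*h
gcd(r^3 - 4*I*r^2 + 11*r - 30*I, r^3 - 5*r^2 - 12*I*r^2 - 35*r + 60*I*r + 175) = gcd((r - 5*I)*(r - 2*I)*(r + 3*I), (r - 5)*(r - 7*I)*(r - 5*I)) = r - 5*I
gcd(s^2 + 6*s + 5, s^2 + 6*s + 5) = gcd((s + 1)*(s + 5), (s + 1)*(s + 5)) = s^2 + 6*s + 5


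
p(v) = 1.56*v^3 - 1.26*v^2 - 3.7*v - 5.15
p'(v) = 4.68*v^2 - 2.52*v - 3.7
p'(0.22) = -4.03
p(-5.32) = -256.01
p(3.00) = 14.53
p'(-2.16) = 23.58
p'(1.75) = 6.22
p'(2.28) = 14.88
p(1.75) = -7.12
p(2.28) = -1.65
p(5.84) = 240.98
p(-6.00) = -365.27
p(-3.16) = -55.26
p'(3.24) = 37.26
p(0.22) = -6.01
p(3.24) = 22.69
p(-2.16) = -18.76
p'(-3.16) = 51.00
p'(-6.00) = 179.90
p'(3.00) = 30.86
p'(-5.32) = 142.16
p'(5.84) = 141.20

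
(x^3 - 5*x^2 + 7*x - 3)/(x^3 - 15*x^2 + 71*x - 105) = (x^2 - 2*x + 1)/(x^2 - 12*x + 35)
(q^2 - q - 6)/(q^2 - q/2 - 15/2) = 2*(q + 2)/(2*q + 5)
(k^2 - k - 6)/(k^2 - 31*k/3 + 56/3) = 3*(k^2 - k - 6)/(3*k^2 - 31*k + 56)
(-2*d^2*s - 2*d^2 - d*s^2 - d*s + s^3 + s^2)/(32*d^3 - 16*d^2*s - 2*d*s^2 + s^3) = (d*s + d + s^2 + s)/(-16*d^2 + s^2)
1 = 1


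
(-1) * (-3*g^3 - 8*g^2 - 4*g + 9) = 3*g^3 + 8*g^2 + 4*g - 9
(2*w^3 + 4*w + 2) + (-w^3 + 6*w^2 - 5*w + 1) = w^3 + 6*w^2 - w + 3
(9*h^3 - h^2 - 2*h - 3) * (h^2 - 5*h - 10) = 9*h^5 - 46*h^4 - 87*h^3 + 17*h^2 + 35*h + 30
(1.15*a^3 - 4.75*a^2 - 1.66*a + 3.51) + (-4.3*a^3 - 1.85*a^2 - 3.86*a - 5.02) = -3.15*a^3 - 6.6*a^2 - 5.52*a - 1.51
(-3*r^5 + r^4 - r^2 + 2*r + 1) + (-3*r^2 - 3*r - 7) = -3*r^5 + r^4 - 4*r^2 - r - 6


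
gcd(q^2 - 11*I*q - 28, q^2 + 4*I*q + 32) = q - 4*I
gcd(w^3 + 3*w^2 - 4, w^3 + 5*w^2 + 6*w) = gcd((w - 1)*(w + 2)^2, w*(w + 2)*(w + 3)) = w + 2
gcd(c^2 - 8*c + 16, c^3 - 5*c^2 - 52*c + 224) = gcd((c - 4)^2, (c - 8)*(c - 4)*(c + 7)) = c - 4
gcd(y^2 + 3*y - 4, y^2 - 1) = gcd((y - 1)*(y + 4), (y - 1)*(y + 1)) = y - 1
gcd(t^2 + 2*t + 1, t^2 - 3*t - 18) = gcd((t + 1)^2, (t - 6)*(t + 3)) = 1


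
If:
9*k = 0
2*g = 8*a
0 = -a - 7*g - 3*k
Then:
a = 0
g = 0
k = 0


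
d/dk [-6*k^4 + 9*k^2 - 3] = -24*k^3 + 18*k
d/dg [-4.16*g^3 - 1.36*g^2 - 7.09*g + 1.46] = -12.48*g^2 - 2.72*g - 7.09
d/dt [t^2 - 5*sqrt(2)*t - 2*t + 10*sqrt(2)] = 2*t - 5*sqrt(2) - 2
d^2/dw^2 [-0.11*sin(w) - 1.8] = 0.11*sin(w)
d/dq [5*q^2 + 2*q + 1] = 10*q + 2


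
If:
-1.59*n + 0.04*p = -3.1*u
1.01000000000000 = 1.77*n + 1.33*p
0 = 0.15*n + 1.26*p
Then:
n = 0.63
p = -0.07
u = 0.32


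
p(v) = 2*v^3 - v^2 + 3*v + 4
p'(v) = 6*v^2 - 2*v + 3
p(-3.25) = -84.97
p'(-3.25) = 72.88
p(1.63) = 14.89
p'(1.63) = 15.68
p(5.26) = 283.18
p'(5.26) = 158.49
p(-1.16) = -3.95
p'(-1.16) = 13.39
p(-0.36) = 2.70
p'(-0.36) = 4.50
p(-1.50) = -9.50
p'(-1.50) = 19.50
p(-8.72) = -1424.31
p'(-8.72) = 476.67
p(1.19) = 9.52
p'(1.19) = 9.12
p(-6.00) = -482.00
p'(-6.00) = 231.00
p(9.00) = 1408.00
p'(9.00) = 471.00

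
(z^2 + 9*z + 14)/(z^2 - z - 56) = (z + 2)/(z - 8)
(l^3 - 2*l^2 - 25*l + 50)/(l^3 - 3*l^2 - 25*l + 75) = (l - 2)/(l - 3)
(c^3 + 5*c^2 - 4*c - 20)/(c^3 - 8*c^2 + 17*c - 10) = (c^2 + 7*c + 10)/(c^2 - 6*c + 5)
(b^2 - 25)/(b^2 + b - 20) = (b - 5)/(b - 4)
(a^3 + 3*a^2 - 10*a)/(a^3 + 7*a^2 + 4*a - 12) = a*(a^2 + 3*a - 10)/(a^3 + 7*a^2 + 4*a - 12)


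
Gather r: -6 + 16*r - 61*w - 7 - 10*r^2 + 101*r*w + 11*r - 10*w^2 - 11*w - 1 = -10*r^2 + r*(101*w + 27) - 10*w^2 - 72*w - 14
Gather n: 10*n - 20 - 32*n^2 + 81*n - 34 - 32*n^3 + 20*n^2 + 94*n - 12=-32*n^3 - 12*n^2 + 185*n - 66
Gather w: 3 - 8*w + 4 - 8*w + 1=8 - 16*w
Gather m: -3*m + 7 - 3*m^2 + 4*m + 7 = -3*m^2 + m + 14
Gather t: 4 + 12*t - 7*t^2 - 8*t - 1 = -7*t^2 + 4*t + 3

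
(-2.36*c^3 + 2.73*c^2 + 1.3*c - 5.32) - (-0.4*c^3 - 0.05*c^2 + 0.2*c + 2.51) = -1.96*c^3 + 2.78*c^2 + 1.1*c - 7.83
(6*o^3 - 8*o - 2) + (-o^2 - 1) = 6*o^3 - o^2 - 8*o - 3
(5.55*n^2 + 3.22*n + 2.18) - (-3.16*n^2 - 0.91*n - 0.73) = 8.71*n^2 + 4.13*n + 2.91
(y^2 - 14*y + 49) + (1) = y^2 - 14*y + 50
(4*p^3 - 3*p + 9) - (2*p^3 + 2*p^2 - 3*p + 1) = 2*p^3 - 2*p^2 + 8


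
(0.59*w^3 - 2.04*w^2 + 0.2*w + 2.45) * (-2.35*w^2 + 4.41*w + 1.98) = -1.3865*w^5 + 7.3959*w^4 - 8.2982*w^3 - 8.9147*w^2 + 11.2005*w + 4.851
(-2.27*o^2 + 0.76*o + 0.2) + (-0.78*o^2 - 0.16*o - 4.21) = -3.05*o^2 + 0.6*o - 4.01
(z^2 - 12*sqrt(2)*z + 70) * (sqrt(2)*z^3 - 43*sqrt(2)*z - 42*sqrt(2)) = sqrt(2)*z^5 - 24*z^4 + 27*sqrt(2)*z^3 - 42*sqrt(2)*z^2 + 1032*z^2 - 3010*sqrt(2)*z + 1008*z - 2940*sqrt(2)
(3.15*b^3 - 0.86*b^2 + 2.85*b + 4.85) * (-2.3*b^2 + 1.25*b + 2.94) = -7.245*b^5 + 5.9155*b^4 + 1.631*b^3 - 10.1209*b^2 + 14.4415*b + 14.259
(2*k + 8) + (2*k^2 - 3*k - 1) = 2*k^2 - k + 7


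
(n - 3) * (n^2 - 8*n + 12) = n^3 - 11*n^2 + 36*n - 36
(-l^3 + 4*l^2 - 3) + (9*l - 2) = -l^3 + 4*l^2 + 9*l - 5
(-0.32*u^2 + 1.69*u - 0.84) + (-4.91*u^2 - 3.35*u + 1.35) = -5.23*u^2 - 1.66*u + 0.51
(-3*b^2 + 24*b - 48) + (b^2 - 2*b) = -2*b^2 + 22*b - 48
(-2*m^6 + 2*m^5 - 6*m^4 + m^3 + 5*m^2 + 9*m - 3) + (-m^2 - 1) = -2*m^6 + 2*m^5 - 6*m^4 + m^3 + 4*m^2 + 9*m - 4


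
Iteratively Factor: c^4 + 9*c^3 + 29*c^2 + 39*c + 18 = (c + 1)*(c^3 + 8*c^2 + 21*c + 18) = (c + 1)*(c + 2)*(c^2 + 6*c + 9) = (c + 1)*(c + 2)*(c + 3)*(c + 3)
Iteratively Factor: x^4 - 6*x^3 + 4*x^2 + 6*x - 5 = (x - 1)*(x^3 - 5*x^2 - x + 5) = (x - 1)*(x + 1)*(x^2 - 6*x + 5) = (x - 1)^2*(x + 1)*(x - 5)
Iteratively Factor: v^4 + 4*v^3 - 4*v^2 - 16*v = (v)*(v^3 + 4*v^2 - 4*v - 16) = v*(v - 2)*(v^2 + 6*v + 8) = v*(v - 2)*(v + 2)*(v + 4)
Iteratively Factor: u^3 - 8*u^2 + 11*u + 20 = (u + 1)*(u^2 - 9*u + 20) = (u - 4)*(u + 1)*(u - 5)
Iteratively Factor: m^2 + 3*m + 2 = (m + 2)*(m + 1)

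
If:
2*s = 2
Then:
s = 1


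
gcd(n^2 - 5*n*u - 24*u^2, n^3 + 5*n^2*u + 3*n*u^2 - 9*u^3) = n + 3*u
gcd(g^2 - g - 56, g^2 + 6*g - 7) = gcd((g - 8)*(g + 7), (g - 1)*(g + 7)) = g + 7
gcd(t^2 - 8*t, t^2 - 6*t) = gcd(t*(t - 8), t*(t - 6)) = t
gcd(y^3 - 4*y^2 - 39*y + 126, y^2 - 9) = y - 3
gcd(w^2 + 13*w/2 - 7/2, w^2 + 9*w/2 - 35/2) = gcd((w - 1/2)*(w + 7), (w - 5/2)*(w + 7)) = w + 7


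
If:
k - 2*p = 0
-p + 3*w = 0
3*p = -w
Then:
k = 0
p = 0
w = 0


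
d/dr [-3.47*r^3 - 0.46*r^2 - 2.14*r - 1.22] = -10.41*r^2 - 0.92*r - 2.14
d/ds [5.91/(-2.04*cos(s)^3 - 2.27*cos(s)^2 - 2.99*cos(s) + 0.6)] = (36.1692*sin(s)^2 - 26.8314*cos(s) - 53.8401)*sin(s)/(2.04*cos(s)^3 + 2.27*cos(s)^2 + 2.99*cos(s) - 0.6)^2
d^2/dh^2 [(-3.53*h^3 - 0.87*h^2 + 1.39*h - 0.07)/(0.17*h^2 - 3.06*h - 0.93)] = (-3.5527136788005e-15*h^4 - 68.048008*h^3 - 61.111464*h^2 - 16.781544*h - 10.749288)/(0.004913*h^6 - 0.265302*h^5 + 4.694805*h^4 - 25.7499*h^3 - 25.683345*h^2 - 7.939782*h - 0.804357)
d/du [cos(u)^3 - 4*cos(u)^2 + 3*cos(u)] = (-3*cos(u)^2 + 8*cos(u) - 3)*sin(u)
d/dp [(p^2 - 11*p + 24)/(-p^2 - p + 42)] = 6*(-2*p^2 + 22*p - 73)/(p^4 + 2*p^3 - 83*p^2 - 84*p + 1764)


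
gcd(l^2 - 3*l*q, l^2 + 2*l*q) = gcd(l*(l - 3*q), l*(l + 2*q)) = l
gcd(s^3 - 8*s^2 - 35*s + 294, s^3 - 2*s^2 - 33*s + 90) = s + 6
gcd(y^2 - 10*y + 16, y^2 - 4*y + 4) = y - 2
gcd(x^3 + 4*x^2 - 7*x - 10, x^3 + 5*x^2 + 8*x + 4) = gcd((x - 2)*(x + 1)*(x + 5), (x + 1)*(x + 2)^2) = x + 1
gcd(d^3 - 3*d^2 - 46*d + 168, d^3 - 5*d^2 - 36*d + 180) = d - 6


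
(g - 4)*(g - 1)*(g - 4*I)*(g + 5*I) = g^4 - 5*g^3 + I*g^3 + 24*g^2 - 5*I*g^2 - 100*g + 4*I*g + 80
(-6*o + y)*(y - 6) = -6*o*y + 36*o + y^2 - 6*y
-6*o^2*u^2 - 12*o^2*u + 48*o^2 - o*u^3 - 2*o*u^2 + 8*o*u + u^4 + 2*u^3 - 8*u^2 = (-3*o + u)*(2*o + u)*(u - 2)*(u + 4)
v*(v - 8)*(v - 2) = v^3 - 10*v^2 + 16*v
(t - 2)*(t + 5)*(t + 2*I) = t^3 + 3*t^2 + 2*I*t^2 - 10*t + 6*I*t - 20*I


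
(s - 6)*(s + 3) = s^2 - 3*s - 18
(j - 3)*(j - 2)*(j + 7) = j^3 + 2*j^2 - 29*j + 42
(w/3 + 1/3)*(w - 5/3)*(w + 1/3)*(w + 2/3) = w^4/3 + w^3/9 - 19*w^2/27 - 49*w/81 - 10/81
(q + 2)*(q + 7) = q^2 + 9*q + 14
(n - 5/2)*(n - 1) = n^2 - 7*n/2 + 5/2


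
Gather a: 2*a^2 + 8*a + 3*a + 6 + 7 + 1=2*a^2 + 11*a + 14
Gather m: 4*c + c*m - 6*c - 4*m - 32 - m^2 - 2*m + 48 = -2*c - m^2 + m*(c - 6) + 16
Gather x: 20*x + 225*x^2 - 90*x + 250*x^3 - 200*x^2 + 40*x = 250*x^3 + 25*x^2 - 30*x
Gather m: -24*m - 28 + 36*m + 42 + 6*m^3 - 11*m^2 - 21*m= 6*m^3 - 11*m^2 - 9*m + 14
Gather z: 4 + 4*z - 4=4*z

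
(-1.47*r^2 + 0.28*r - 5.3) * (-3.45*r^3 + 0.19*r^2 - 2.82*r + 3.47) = 5.0715*r^5 - 1.2453*r^4 + 22.4836*r^3 - 6.8975*r^2 + 15.9176*r - 18.391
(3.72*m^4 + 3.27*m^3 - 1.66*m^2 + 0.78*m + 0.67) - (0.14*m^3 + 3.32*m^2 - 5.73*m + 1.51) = 3.72*m^4 + 3.13*m^3 - 4.98*m^2 + 6.51*m - 0.84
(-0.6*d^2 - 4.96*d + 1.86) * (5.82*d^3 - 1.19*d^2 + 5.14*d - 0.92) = -3.492*d^5 - 28.1532*d^4 + 13.6436*d^3 - 27.1558*d^2 + 14.1236*d - 1.7112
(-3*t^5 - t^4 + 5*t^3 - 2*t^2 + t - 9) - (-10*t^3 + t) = -3*t^5 - t^4 + 15*t^3 - 2*t^2 - 9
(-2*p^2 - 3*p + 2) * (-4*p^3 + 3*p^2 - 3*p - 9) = 8*p^5 + 6*p^4 - 11*p^3 + 33*p^2 + 21*p - 18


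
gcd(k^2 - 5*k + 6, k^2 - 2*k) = k - 2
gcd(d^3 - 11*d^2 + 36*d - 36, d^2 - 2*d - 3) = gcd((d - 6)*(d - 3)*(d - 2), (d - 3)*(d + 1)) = d - 3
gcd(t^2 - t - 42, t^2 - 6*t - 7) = t - 7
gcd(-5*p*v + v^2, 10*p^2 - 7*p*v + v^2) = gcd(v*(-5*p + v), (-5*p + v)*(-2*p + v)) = 5*p - v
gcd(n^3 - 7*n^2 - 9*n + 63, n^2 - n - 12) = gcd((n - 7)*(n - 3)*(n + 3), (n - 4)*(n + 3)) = n + 3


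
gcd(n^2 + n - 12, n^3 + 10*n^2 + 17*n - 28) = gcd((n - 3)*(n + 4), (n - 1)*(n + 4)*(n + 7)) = n + 4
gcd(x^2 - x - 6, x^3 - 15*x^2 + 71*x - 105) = x - 3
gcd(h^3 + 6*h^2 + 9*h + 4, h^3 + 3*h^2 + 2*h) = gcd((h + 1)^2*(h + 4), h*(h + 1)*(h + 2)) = h + 1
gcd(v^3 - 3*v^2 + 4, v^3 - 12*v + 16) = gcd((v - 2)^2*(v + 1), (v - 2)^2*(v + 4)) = v^2 - 4*v + 4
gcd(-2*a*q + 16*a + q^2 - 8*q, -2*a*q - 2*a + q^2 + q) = -2*a + q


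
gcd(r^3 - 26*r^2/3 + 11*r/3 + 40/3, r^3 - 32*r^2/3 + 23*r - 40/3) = r^2 - 29*r/3 + 40/3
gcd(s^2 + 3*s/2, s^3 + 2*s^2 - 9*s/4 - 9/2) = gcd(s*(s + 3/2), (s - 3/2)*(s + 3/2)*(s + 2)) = s + 3/2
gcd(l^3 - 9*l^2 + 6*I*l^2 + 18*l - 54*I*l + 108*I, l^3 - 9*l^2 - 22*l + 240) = l - 6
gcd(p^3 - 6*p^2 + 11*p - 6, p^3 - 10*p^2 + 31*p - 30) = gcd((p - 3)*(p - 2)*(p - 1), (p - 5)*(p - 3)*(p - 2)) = p^2 - 5*p + 6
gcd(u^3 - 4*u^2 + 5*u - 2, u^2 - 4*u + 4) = u - 2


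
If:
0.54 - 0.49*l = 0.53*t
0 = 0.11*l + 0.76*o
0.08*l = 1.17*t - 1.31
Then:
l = -0.10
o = 0.01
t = 1.11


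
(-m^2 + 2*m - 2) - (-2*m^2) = m^2 + 2*m - 2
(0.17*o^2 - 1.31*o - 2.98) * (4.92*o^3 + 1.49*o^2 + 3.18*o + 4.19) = 0.8364*o^5 - 6.1919*o^4 - 16.0729*o^3 - 7.8937*o^2 - 14.9653*o - 12.4862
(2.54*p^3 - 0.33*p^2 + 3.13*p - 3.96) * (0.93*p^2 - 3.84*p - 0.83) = 2.3622*p^5 - 10.0605*p^4 + 2.0699*p^3 - 15.4281*p^2 + 12.6085*p + 3.2868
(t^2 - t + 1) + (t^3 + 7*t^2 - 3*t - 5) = t^3 + 8*t^2 - 4*t - 4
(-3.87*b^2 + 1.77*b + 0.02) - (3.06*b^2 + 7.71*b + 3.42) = -6.93*b^2 - 5.94*b - 3.4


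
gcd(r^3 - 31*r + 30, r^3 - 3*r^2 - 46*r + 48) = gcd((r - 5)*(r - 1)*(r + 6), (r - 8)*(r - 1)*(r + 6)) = r^2 + 5*r - 6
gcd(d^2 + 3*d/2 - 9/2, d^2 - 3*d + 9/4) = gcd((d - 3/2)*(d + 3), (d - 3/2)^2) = d - 3/2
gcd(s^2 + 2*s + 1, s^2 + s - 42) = 1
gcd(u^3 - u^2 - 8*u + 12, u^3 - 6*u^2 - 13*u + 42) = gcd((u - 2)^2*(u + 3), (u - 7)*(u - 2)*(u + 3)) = u^2 + u - 6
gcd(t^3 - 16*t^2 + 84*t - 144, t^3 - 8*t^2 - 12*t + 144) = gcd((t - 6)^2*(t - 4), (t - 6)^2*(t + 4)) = t^2 - 12*t + 36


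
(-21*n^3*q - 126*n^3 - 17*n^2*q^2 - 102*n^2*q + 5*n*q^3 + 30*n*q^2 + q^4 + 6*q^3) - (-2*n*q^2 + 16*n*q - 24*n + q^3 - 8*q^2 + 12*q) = -21*n^3*q - 126*n^3 - 17*n^2*q^2 - 102*n^2*q + 5*n*q^3 + 32*n*q^2 - 16*n*q + 24*n + q^4 + 5*q^3 + 8*q^2 - 12*q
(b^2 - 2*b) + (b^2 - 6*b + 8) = 2*b^2 - 8*b + 8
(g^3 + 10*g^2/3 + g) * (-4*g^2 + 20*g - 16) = -4*g^5 + 20*g^4/3 + 140*g^3/3 - 100*g^2/3 - 16*g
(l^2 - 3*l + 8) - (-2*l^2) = 3*l^2 - 3*l + 8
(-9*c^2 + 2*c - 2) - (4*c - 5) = -9*c^2 - 2*c + 3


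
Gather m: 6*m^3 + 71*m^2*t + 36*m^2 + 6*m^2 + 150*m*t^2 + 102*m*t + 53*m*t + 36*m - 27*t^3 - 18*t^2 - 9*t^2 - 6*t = 6*m^3 + m^2*(71*t + 42) + m*(150*t^2 + 155*t + 36) - 27*t^3 - 27*t^2 - 6*t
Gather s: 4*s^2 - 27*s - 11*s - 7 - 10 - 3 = 4*s^2 - 38*s - 20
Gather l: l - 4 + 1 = l - 3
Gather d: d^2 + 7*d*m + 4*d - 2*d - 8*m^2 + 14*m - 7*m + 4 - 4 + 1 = d^2 + d*(7*m + 2) - 8*m^2 + 7*m + 1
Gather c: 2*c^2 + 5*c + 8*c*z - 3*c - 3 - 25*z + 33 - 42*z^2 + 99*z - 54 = 2*c^2 + c*(8*z + 2) - 42*z^2 + 74*z - 24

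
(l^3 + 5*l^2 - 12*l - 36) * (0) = 0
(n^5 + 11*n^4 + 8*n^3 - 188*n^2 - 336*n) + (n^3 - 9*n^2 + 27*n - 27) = n^5 + 11*n^4 + 9*n^3 - 197*n^2 - 309*n - 27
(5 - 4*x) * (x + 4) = -4*x^2 - 11*x + 20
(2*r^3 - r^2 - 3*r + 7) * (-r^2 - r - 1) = -2*r^5 - r^4 + 2*r^3 - 3*r^2 - 4*r - 7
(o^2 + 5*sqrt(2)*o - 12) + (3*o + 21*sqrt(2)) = o^2 + 3*o + 5*sqrt(2)*o - 12 + 21*sqrt(2)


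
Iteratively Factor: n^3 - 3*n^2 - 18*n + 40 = (n + 4)*(n^2 - 7*n + 10) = (n - 5)*(n + 4)*(n - 2)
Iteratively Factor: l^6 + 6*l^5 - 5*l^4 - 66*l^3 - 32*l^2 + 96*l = (l - 1)*(l^5 + 7*l^4 + 2*l^3 - 64*l^2 - 96*l) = l*(l - 1)*(l^4 + 7*l^3 + 2*l^2 - 64*l - 96) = l*(l - 1)*(l + 4)*(l^3 + 3*l^2 - 10*l - 24) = l*(l - 1)*(l + 4)^2*(l^2 - l - 6) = l*(l - 1)*(l + 2)*(l + 4)^2*(l - 3)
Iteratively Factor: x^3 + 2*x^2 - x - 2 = (x + 2)*(x^2 - 1) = (x - 1)*(x + 2)*(x + 1)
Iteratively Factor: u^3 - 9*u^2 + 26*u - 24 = (u - 2)*(u^2 - 7*u + 12) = (u - 3)*(u - 2)*(u - 4)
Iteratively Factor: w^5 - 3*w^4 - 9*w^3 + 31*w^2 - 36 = (w - 2)*(w^4 - w^3 - 11*w^2 + 9*w + 18) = (w - 2)^2*(w^3 + w^2 - 9*w - 9) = (w - 3)*(w - 2)^2*(w^2 + 4*w + 3) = (w - 3)*(w - 2)^2*(w + 3)*(w + 1)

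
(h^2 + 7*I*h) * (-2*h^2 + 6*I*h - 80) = -2*h^4 - 8*I*h^3 - 122*h^2 - 560*I*h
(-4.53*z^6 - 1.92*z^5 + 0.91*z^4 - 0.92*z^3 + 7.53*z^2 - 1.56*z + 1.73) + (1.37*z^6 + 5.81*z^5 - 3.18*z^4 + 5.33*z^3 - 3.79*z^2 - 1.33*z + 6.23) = -3.16*z^6 + 3.89*z^5 - 2.27*z^4 + 4.41*z^3 + 3.74*z^2 - 2.89*z + 7.96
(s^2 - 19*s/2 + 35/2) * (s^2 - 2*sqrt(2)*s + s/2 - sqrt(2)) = s^4 - 9*s^3 - 2*sqrt(2)*s^3 + 51*s^2/4 + 18*sqrt(2)*s^2 - 51*sqrt(2)*s/2 + 35*s/4 - 35*sqrt(2)/2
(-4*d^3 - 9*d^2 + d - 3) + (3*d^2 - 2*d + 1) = -4*d^3 - 6*d^2 - d - 2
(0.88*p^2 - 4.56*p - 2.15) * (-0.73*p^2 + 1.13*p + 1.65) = -0.6424*p^4 + 4.3232*p^3 - 2.1313*p^2 - 9.9535*p - 3.5475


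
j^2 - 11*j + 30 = (j - 6)*(j - 5)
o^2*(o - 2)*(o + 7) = o^4 + 5*o^3 - 14*o^2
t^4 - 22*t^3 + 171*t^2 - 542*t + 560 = (t - 8)*(t - 7)*(t - 5)*(t - 2)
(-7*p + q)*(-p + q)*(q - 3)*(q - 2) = 7*p^2*q^2 - 35*p^2*q + 42*p^2 - 8*p*q^3 + 40*p*q^2 - 48*p*q + q^4 - 5*q^3 + 6*q^2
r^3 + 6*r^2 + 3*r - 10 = (r - 1)*(r + 2)*(r + 5)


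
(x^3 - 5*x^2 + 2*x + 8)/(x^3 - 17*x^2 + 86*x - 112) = (x^2 - 3*x - 4)/(x^2 - 15*x + 56)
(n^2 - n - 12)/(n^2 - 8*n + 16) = (n + 3)/(n - 4)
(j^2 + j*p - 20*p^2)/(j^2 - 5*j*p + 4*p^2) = (-j - 5*p)/(-j + p)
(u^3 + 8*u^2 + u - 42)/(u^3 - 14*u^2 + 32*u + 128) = (u^3 + 8*u^2 + u - 42)/(u^3 - 14*u^2 + 32*u + 128)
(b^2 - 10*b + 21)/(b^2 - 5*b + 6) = (b - 7)/(b - 2)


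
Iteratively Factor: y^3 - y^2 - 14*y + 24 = (y - 3)*(y^2 + 2*y - 8) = (y - 3)*(y - 2)*(y + 4)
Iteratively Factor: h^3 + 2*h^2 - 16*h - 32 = (h + 2)*(h^2 - 16) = (h + 2)*(h + 4)*(h - 4)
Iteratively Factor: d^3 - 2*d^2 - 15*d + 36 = (d + 4)*(d^2 - 6*d + 9) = (d - 3)*(d + 4)*(d - 3)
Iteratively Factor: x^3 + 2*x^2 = (x)*(x^2 + 2*x) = x^2*(x + 2)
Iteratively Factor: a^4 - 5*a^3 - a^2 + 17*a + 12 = (a - 3)*(a^3 - 2*a^2 - 7*a - 4) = (a - 3)*(a + 1)*(a^2 - 3*a - 4) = (a - 3)*(a + 1)^2*(a - 4)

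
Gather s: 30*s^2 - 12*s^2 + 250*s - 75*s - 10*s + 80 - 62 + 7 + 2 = 18*s^2 + 165*s + 27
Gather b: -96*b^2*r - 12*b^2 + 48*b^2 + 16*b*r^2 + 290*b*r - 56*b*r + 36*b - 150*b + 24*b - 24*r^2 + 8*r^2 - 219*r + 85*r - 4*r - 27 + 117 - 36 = b^2*(36 - 96*r) + b*(16*r^2 + 234*r - 90) - 16*r^2 - 138*r + 54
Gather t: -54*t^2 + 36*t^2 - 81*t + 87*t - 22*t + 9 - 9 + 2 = -18*t^2 - 16*t + 2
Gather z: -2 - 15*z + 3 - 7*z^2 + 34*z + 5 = -7*z^2 + 19*z + 6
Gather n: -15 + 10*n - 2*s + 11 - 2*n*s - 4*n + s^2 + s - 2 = n*(6 - 2*s) + s^2 - s - 6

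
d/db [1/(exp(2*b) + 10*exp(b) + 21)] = 2*(-exp(b) - 5)*exp(b)/(exp(2*b) + 10*exp(b) + 21)^2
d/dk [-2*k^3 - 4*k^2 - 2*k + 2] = -6*k^2 - 8*k - 2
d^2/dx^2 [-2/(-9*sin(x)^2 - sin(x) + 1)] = 2*(-324*sin(x)^4 - 27*sin(x)^3 + 449*sin(x)^2 + 53*sin(x) + 20)/(9*sin(x)^2 + sin(x) - 1)^3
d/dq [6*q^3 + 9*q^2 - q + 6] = 18*q^2 + 18*q - 1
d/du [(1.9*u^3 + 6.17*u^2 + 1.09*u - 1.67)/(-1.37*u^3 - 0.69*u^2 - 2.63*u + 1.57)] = (8.88178419700125e-16*u^5 + 7.1419*u^4 - 7.0074*u^3 - 13.3897*u^2 + 17.0692*u - 2.6808)/(1.8769*u^6 + 1.8906*u^5 + 7.6823*u^4 - 0.672400000000001*u^3 + 4.7503*u^2 - 8.2582*u + 2.4649)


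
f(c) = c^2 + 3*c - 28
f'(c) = 2*c + 3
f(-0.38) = -29.00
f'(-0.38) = 2.24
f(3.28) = -7.40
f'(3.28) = 9.56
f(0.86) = -24.68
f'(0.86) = 4.72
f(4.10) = 1.11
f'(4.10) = 11.20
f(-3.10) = -27.69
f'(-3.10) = -3.20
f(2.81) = -11.67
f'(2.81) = 8.62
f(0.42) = -26.56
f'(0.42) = 3.84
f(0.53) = -26.13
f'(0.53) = 4.06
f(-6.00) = -10.00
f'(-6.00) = -9.00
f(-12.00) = 80.00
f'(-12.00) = -21.00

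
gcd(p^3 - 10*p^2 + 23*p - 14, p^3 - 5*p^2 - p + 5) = p - 1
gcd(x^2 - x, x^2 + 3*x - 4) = x - 1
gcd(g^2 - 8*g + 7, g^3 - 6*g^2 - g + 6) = g - 1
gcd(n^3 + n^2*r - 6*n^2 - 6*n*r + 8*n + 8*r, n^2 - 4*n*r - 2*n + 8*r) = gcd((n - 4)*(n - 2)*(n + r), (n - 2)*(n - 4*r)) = n - 2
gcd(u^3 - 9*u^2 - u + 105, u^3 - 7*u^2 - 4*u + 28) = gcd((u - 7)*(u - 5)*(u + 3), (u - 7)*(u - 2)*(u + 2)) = u - 7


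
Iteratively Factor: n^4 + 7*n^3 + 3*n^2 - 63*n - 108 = (n + 3)*(n^3 + 4*n^2 - 9*n - 36) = (n + 3)*(n + 4)*(n^2 - 9) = (n + 3)^2*(n + 4)*(n - 3)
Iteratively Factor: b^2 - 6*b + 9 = (b - 3)*(b - 3)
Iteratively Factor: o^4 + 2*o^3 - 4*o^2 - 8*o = (o)*(o^3 + 2*o^2 - 4*o - 8) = o*(o + 2)*(o^2 - 4) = o*(o - 2)*(o + 2)*(o + 2)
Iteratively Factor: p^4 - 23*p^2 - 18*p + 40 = (p + 2)*(p^3 - 2*p^2 - 19*p + 20) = (p - 5)*(p + 2)*(p^2 + 3*p - 4) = (p - 5)*(p + 2)*(p + 4)*(p - 1)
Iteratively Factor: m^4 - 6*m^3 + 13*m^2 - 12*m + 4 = (m - 2)*(m^3 - 4*m^2 + 5*m - 2) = (m - 2)^2*(m^2 - 2*m + 1) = (m - 2)^2*(m - 1)*(m - 1)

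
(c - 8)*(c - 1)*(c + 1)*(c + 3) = c^4 - 5*c^3 - 25*c^2 + 5*c + 24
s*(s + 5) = s^2 + 5*s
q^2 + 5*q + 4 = (q + 1)*(q + 4)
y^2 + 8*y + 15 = (y + 3)*(y + 5)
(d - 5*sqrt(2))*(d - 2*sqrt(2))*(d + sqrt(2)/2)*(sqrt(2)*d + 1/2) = sqrt(2)*d^4 - 25*d^3/2 + 39*sqrt(2)*d^2/4 + 53*d/2 + 5*sqrt(2)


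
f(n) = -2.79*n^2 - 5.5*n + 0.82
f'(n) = -5.58*n - 5.5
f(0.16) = -0.13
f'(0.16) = -6.39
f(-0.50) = 2.87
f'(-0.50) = -2.71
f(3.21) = -45.58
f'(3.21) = -23.41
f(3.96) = -64.71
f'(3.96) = -27.60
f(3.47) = -51.86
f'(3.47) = -24.86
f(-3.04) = -8.24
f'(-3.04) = 11.46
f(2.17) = -24.25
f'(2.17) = -17.61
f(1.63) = -15.56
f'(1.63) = -14.60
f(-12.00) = -334.94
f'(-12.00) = 61.46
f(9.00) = -274.67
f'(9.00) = -55.72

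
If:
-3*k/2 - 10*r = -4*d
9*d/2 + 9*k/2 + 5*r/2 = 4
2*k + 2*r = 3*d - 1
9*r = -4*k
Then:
No Solution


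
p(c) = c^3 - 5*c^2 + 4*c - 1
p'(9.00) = 157.00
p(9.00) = 359.00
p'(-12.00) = 556.00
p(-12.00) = -2497.00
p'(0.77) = -1.92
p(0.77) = -0.43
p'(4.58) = 21.13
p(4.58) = 8.51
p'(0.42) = 0.33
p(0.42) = -0.13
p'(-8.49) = 305.14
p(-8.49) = -1007.32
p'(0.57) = -0.73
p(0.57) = -0.16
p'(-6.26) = 184.16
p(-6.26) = -467.29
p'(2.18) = -3.54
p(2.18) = -5.68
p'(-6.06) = 174.77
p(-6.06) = -431.40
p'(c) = 3*c^2 - 10*c + 4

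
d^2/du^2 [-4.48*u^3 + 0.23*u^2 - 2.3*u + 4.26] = 0.46 - 26.88*u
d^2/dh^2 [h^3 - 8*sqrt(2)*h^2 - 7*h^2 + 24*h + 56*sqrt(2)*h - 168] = 6*h - 16*sqrt(2) - 14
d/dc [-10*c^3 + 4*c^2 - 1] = 2*c*(4 - 15*c)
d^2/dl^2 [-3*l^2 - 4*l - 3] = -6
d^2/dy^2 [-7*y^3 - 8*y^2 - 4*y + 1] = -42*y - 16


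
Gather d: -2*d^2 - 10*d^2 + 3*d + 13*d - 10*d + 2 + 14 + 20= -12*d^2 + 6*d + 36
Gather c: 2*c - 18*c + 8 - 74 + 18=-16*c - 48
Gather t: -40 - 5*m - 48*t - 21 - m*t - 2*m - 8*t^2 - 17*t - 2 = -7*m - 8*t^2 + t*(-m - 65) - 63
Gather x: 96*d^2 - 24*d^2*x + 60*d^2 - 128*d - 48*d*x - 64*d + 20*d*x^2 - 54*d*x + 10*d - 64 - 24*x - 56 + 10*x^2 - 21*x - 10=156*d^2 - 182*d + x^2*(20*d + 10) + x*(-24*d^2 - 102*d - 45) - 130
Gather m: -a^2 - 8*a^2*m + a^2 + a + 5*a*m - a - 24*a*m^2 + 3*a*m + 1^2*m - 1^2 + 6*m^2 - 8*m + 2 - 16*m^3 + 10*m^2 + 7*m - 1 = -16*m^3 + m^2*(16 - 24*a) + m*(-8*a^2 + 8*a)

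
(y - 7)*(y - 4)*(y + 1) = y^3 - 10*y^2 + 17*y + 28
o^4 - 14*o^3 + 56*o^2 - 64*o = o*(o - 8)*(o - 4)*(o - 2)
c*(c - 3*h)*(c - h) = c^3 - 4*c^2*h + 3*c*h^2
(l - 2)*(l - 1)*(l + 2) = l^3 - l^2 - 4*l + 4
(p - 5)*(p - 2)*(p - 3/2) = p^3 - 17*p^2/2 + 41*p/2 - 15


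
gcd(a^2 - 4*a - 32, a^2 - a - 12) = 1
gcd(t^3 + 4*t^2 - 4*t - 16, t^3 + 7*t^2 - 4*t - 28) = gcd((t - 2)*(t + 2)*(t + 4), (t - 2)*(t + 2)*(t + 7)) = t^2 - 4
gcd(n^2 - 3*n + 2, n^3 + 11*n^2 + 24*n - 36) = n - 1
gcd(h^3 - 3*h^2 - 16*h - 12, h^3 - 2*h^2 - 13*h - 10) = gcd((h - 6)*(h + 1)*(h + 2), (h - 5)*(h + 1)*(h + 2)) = h^2 + 3*h + 2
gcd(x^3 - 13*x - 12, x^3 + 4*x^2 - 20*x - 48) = x - 4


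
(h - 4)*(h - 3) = h^2 - 7*h + 12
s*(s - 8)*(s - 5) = s^3 - 13*s^2 + 40*s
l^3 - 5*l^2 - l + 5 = (l - 5)*(l - 1)*(l + 1)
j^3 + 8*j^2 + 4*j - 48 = (j - 2)*(j + 4)*(j + 6)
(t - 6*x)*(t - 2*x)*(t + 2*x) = t^3 - 6*t^2*x - 4*t*x^2 + 24*x^3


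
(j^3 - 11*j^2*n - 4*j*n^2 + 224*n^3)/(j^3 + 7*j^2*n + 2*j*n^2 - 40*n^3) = (j^2 - 15*j*n + 56*n^2)/(j^2 + 3*j*n - 10*n^2)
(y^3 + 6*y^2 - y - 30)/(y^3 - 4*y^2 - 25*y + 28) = (y^3 + 6*y^2 - y - 30)/(y^3 - 4*y^2 - 25*y + 28)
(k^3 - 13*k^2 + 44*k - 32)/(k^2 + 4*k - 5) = (k^2 - 12*k + 32)/(k + 5)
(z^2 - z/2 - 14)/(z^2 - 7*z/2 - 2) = (2*z + 7)/(2*z + 1)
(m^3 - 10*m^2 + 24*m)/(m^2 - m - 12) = m*(m - 6)/(m + 3)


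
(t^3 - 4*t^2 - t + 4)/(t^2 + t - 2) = (t^2 - 3*t - 4)/(t + 2)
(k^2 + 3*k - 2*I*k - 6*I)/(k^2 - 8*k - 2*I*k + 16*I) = (k + 3)/(k - 8)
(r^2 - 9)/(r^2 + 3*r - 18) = (r + 3)/(r + 6)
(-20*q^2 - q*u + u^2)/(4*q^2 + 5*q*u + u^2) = (-5*q + u)/(q + u)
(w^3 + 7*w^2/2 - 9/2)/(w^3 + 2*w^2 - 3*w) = (w + 3/2)/w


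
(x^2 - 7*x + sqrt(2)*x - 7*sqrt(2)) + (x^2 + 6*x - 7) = 2*x^2 - x + sqrt(2)*x - 7*sqrt(2) - 7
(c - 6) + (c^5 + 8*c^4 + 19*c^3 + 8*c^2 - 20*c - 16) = c^5 + 8*c^4 + 19*c^3 + 8*c^2 - 19*c - 22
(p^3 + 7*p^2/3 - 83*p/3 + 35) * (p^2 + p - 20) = p^5 + 10*p^4/3 - 136*p^3/3 - 118*p^2/3 + 1765*p/3 - 700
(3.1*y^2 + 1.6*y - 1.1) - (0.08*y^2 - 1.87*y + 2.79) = 3.02*y^2 + 3.47*y - 3.89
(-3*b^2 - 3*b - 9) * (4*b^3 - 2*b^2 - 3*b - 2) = -12*b^5 - 6*b^4 - 21*b^3 + 33*b^2 + 33*b + 18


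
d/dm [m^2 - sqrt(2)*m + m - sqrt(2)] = 2*m - sqrt(2) + 1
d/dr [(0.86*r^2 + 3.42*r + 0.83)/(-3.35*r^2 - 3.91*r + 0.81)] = (8.0944*r^2 + 6.9542*r + 6.0155)/(11.2225*r^4 + 26.197*r^3 + 9.8611*r^2 - 6.3342*r + 0.6561)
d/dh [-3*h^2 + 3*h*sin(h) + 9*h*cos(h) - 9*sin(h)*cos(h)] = -9*h*sin(h) + 3*h*cos(h) - 6*h + 3*sin(h) + 9*cos(h) - 9*cos(2*h)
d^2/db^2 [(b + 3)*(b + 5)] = 2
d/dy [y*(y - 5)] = 2*y - 5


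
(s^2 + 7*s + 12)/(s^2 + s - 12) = (s + 3)/(s - 3)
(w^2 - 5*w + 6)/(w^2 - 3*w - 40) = (-w^2 + 5*w - 6)/(-w^2 + 3*w + 40)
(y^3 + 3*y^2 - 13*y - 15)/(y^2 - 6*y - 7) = (y^2 + 2*y - 15)/(y - 7)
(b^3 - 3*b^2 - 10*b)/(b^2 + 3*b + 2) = b*(b - 5)/(b + 1)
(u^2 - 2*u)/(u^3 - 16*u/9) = 9*(u - 2)/(9*u^2 - 16)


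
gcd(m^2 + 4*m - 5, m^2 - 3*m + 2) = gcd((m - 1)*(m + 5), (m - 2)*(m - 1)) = m - 1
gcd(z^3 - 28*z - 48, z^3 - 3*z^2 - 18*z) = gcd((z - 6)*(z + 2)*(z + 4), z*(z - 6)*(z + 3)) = z - 6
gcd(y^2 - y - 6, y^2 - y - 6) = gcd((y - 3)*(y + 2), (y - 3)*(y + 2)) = y^2 - y - 6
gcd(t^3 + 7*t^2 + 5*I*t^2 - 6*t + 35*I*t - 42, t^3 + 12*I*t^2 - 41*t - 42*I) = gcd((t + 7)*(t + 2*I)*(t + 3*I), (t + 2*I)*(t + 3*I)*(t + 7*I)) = t^2 + 5*I*t - 6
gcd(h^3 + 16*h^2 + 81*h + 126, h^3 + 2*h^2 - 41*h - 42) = h + 7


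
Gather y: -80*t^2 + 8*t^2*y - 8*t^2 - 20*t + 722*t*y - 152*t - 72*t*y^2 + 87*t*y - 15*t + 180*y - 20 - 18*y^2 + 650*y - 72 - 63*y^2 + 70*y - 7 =-88*t^2 - 187*t + y^2*(-72*t - 81) + y*(8*t^2 + 809*t + 900) - 99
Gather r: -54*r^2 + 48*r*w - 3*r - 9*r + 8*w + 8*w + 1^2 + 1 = -54*r^2 + r*(48*w - 12) + 16*w + 2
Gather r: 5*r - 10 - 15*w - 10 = 5*r - 15*w - 20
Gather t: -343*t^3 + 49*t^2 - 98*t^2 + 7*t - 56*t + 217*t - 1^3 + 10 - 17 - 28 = -343*t^3 - 49*t^2 + 168*t - 36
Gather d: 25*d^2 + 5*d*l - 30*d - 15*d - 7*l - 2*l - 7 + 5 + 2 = 25*d^2 + d*(5*l - 45) - 9*l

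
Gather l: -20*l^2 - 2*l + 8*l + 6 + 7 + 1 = -20*l^2 + 6*l + 14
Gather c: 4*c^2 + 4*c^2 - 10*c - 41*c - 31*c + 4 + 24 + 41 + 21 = 8*c^2 - 82*c + 90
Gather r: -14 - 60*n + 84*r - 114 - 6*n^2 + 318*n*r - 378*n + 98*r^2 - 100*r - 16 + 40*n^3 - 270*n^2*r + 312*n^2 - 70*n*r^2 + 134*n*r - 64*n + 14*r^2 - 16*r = 40*n^3 + 306*n^2 - 502*n + r^2*(112 - 70*n) + r*(-270*n^2 + 452*n - 32) - 144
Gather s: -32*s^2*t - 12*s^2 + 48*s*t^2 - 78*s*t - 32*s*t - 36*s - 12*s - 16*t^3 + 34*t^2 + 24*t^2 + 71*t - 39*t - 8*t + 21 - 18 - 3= s^2*(-32*t - 12) + s*(48*t^2 - 110*t - 48) - 16*t^3 + 58*t^2 + 24*t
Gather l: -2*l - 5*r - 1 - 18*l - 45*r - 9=-20*l - 50*r - 10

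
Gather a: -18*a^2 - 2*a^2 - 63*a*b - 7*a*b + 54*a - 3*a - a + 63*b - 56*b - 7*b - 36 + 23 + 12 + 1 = -20*a^2 + a*(50 - 70*b)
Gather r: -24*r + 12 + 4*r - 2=10 - 20*r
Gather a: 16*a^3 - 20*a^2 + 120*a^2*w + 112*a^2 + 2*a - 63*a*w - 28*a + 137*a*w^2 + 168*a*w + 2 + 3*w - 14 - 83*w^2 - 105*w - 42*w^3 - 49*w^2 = 16*a^3 + a^2*(120*w + 92) + a*(137*w^2 + 105*w - 26) - 42*w^3 - 132*w^2 - 102*w - 12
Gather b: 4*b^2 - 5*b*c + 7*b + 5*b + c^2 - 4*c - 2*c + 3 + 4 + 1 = 4*b^2 + b*(12 - 5*c) + c^2 - 6*c + 8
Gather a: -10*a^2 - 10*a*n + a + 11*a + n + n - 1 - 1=-10*a^2 + a*(12 - 10*n) + 2*n - 2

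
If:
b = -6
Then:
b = -6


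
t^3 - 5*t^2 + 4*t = t*(t - 4)*(t - 1)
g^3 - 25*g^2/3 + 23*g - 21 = (g - 3)^2*(g - 7/3)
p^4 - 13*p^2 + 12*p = p*(p - 3)*(p - 1)*(p + 4)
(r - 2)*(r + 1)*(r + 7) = r^3 + 6*r^2 - 9*r - 14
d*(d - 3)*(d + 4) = d^3 + d^2 - 12*d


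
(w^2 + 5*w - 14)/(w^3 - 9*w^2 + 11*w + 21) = (w^2 + 5*w - 14)/(w^3 - 9*w^2 + 11*w + 21)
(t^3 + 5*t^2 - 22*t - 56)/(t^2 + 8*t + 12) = (t^2 + 3*t - 28)/(t + 6)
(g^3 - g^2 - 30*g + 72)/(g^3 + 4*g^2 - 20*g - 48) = (g - 3)/(g + 2)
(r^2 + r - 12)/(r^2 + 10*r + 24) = (r - 3)/(r + 6)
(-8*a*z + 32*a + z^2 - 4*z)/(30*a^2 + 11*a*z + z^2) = (-8*a*z + 32*a + z^2 - 4*z)/(30*a^2 + 11*a*z + z^2)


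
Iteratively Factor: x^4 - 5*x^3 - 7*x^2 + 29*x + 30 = (x - 5)*(x^3 - 7*x - 6) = (x - 5)*(x + 2)*(x^2 - 2*x - 3) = (x - 5)*(x + 1)*(x + 2)*(x - 3)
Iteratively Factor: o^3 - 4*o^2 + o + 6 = (o + 1)*(o^2 - 5*o + 6) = (o - 2)*(o + 1)*(o - 3)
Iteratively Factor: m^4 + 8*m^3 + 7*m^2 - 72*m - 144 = (m + 3)*(m^3 + 5*m^2 - 8*m - 48) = (m - 3)*(m + 3)*(m^2 + 8*m + 16) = (m - 3)*(m + 3)*(m + 4)*(m + 4)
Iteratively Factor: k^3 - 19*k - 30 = (k + 3)*(k^2 - 3*k - 10) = (k - 5)*(k + 3)*(k + 2)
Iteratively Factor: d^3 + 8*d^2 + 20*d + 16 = (d + 2)*(d^2 + 6*d + 8) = (d + 2)^2*(d + 4)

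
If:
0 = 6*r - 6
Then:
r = 1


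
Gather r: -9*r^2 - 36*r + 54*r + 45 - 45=-9*r^2 + 18*r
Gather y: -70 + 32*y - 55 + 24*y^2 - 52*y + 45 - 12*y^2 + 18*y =12*y^2 - 2*y - 80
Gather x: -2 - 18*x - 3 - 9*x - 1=-27*x - 6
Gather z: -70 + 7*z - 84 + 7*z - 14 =14*z - 168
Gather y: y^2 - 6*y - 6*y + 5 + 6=y^2 - 12*y + 11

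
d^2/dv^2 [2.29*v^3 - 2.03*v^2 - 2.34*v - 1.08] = 13.74*v - 4.06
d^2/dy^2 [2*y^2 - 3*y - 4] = 4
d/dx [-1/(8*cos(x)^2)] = -sin(x)/(4*cos(x)^3)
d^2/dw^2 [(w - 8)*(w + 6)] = 2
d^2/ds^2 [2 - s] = 0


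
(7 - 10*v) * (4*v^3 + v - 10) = -40*v^4 + 28*v^3 - 10*v^2 + 107*v - 70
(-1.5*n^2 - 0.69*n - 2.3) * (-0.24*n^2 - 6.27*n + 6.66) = 0.36*n^4 + 9.5706*n^3 - 5.1117*n^2 + 9.8256*n - 15.318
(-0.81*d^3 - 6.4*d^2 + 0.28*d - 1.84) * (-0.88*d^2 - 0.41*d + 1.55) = 0.7128*d^5 + 5.9641*d^4 + 1.1221*d^3 - 8.4156*d^2 + 1.1884*d - 2.852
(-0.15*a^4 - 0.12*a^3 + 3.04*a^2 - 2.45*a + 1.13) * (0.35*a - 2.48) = -0.0525*a^5 + 0.33*a^4 + 1.3616*a^3 - 8.3967*a^2 + 6.4715*a - 2.8024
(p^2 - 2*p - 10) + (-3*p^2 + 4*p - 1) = -2*p^2 + 2*p - 11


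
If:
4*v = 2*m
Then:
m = 2*v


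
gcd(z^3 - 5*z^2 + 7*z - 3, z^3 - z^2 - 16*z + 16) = z - 1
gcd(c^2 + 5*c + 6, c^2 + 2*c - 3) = c + 3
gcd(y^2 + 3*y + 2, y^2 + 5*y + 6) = y + 2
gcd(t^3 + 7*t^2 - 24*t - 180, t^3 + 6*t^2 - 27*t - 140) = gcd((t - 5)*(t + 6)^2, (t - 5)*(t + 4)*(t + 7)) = t - 5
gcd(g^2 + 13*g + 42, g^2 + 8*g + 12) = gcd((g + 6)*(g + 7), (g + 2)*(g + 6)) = g + 6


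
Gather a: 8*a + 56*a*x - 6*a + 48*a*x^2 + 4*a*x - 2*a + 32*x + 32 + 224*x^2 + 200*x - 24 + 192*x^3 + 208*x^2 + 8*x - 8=a*(48*x^2 + 60*x) + 192*x^3 + 432*x^2 + 240*x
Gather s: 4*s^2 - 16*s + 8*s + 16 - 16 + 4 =4*s^2 - 8*s + 4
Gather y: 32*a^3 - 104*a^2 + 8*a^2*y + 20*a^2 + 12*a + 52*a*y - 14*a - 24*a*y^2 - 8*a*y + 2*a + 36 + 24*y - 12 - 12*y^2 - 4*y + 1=32*a^3 - 84*a^2 + y^2*(-24*a - 12) + y*(8*a^2 + 44*a + 20) + 25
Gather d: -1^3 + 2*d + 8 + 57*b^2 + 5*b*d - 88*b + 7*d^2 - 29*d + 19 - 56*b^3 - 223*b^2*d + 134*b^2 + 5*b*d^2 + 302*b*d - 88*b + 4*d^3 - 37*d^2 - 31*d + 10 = -56*b^3 + 191*b^2 - 176*b + 4*d^3 + d^2*(5*b - 30) + d*(-223*b^2 + 307*b - 58) + 36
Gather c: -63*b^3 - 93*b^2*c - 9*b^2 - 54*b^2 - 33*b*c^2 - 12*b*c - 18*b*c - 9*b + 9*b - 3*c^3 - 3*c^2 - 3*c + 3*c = -63*b^3 - 63*b^2 - 3*c^3 + c^2*(-33*b - 3) + c*(-93*b^2 - 30*b)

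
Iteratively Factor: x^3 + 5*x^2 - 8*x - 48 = (x + 4)*(x^2 + x - 12) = (x + 4)^2*(x - 3)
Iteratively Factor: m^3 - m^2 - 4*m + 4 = (m - 1)*(m^2 - 4) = (m - 2)*(m - 1)*(m + 2)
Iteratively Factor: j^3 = (j)*(j^2) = j^2*(j)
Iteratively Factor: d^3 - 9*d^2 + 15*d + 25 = (d - 5)*(d^2 - 4*d - 5) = (d - 5)^2*(d + 1)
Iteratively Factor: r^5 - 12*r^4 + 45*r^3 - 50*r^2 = (r - 5)*(r^4 - 7*r^3 + 10*r^2) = (r - 5)^2*(r^3 - 2*r^2) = r*(r - 5)^2*(r^2 - 2*r) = r^2*(r - 5)^2*(r - 2)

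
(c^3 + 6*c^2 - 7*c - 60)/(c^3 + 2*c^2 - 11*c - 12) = (c + 5)/(c + 1)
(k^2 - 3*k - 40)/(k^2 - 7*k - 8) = (k + 5)/(k + 1)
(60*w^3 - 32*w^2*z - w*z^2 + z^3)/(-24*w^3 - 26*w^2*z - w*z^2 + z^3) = (-60*w^3 + 32*w^2*z + w*z^2 - z^3)/(24*w^3 + 26*w^2*z + w*z^2 - z^3)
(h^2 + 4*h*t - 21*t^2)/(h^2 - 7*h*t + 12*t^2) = (-h - 7*t)/(-h + 4*t)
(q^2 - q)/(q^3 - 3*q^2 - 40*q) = (1 - q)/(-q^2 + 3*q + 40)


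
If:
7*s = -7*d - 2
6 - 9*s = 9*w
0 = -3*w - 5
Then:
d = -55/21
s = 7/3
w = -5/3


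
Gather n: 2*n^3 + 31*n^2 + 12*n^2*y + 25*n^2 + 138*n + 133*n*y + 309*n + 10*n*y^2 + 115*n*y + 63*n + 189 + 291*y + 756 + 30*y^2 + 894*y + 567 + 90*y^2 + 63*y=2*n^3 + n^2*(12*y + 56) + n*(10*y^2 + 248*y + 510) + 120*y^2 + 1248*y + 1512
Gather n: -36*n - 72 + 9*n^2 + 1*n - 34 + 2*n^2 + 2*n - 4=11*n^2 - 33*n - 110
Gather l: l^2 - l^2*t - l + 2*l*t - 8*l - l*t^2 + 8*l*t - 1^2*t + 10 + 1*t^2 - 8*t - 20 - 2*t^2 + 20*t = l^2*(1 - t) + l*(-t^2 + 10*t - 9) - t^2 + 11*t - 10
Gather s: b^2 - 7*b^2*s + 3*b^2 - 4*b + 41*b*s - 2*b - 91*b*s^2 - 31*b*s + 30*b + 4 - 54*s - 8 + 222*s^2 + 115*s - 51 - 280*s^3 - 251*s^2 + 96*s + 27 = 4*b^2 + 24*b - 280*s^3 + s^2*(-91*b - 29) + s*(-7*b^2 + 10*b + 157) - 28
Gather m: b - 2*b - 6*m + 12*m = -b + 6*m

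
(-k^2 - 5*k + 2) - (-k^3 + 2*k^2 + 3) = k^3 - 3*k^2 - 5*k - 1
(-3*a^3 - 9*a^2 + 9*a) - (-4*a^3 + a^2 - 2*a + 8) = a^3 - 10*a^2 + 11*a - 8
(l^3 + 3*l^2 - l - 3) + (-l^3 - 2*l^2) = l^2 - l - 3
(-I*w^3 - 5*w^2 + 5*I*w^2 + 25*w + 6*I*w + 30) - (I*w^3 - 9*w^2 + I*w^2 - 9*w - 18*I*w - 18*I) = -2*I*w^3 + 4*w^2 + 4*I*w^2 + 34*w + 24*I*w + 30 + 18*I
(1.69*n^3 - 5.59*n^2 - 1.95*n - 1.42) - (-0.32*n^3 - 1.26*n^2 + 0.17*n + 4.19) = 2.01*n^3 - 4.33*n^2 - 2.12*n - 5.61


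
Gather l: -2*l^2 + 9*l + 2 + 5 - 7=-2*l^2 + 9*l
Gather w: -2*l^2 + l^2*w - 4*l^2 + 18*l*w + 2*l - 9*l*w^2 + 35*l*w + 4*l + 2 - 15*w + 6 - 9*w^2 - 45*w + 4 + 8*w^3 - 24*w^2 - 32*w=-6*l^2 + 6*l + 8*w^3 + w^2*(-9*l - 33) + w*(l^2 + 53*l - 92) + 12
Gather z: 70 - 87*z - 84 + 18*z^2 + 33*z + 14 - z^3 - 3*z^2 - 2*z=-z^3 + 15*z^2 - 56*z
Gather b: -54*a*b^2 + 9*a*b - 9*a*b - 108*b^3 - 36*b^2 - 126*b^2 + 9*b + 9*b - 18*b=-108*b^3 + b^2*(-54*a - 162)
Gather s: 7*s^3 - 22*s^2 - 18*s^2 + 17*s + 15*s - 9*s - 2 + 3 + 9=7*s^3 - 40*s^2 + 23*s + 10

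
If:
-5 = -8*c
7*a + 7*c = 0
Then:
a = -5/8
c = 5/8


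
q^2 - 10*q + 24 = (q - 6)*(q - 4)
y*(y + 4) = y^2 + 4*y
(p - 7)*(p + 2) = p^2 - 5*p - 14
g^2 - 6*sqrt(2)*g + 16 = (g - 4*sqrt(2))*(g - 2*sqrt(2))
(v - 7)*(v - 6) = v^2 - 13*v + 42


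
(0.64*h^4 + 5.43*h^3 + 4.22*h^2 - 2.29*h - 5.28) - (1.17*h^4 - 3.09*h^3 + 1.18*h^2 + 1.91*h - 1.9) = -0.53*h^4 + 8.52*h^3 + 3.04*h^2 - 4.2*h - 3.38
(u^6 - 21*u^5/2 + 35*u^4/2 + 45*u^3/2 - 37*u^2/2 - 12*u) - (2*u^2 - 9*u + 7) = u^6 - 21*u^5/2 + 35*u^4/2 + 45*u^3/2 - 41*u^2/2 - 3*u - 7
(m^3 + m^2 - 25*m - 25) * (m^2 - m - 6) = m^5 - 32*m^3 - 6*m^2 + 175*m + 150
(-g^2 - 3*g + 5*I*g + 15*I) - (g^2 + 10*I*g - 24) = -2*g^2 - 3*g - 5*I*g + 24 + 15*I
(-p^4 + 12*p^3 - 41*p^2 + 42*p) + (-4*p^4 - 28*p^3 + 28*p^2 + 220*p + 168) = -5*p^4 - 16*p^3 - 13*p^2 + 262*p + 168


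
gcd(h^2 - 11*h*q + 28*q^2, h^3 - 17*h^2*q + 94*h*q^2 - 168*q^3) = h^2 - 11*h*q + 28*q^2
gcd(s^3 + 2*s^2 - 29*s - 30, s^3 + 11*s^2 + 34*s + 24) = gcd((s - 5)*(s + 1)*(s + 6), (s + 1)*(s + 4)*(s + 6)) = s^2 + 7*s + 6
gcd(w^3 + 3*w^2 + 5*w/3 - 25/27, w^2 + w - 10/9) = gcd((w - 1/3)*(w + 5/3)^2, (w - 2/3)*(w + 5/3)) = w + 5/3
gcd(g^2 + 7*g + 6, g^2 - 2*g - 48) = g + 6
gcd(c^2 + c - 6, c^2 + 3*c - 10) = c - 2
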